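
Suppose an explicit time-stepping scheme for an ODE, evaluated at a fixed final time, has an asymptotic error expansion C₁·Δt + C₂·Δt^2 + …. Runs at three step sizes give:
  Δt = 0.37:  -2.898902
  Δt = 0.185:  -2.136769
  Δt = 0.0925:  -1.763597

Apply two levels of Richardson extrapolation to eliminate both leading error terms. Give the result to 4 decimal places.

-1.3957

First eliminate the Δt term (factor 2^1 = 2):
  B₁ = (2·(-2.136769) − (-2.898902))/1 = -1.374636
  B₂ = (2·(-1.763597) − (-2.136769))/1 = -1.390425
Then eliminate the Δt^2 term (factor 2^2 = 4):
  (4·(-1.390425) − (-1.374636))/3 = -1.395688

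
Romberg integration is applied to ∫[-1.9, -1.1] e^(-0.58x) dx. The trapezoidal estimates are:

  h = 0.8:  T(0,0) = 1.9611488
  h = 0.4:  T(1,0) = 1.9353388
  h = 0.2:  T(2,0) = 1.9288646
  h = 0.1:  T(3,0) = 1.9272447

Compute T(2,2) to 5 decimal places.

1.92670

T(1,1) = 1.9353388 + (1.9353388 − 1.9611488)/3 = 1.9267355
T(2,1) = (4·1.9288646 − 1.9353388) / 3 = 1.9267065
T(2,2) = 1.9267065 + (1.9267065 − 1.9267355)/15 = 1.9267046
(Column j=1 coincides with Simpson's rule on the same nodes.)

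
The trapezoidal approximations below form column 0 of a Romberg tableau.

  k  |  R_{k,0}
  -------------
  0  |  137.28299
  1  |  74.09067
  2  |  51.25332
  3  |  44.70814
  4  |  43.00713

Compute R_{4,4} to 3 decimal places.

Richardson extrapolation on the trapezoidal column (denominator 4−1=3):
R_{1,1} = 74.09067 + (74.09067 − 137.28299)/3 = 53.02656
R_{2,1} = 51.25332 + (51.25332 − 74.09067)/3 = 43.64087
R_{3,1} = 44.70814 + (44.70814 − 51.25332)/3 = 42.52641
R_{4,1} = 43.00713 + (43.00713 − 44.70814)/3 = 42.44013
R_{2,2} = (16·43.64087 − 53.02656) / 15 = 43.01516
R_{3,2} = (16·42.52641 − 43.64087) / 15 = 42.45211
R_{4,2} = (16·42.44013 − 42.52641) / 15 = 42.43438
R_{3,3} = 42.45211 + (42.45211 − 43.01516)/63 = 42.44317
R_{4,3} = (64·42.43438 − 42.45211) / 63 = 42.43410
R_{4,4} = 42.43410 + (42.43410 − 42.44317)/255 = 42.43406

42.434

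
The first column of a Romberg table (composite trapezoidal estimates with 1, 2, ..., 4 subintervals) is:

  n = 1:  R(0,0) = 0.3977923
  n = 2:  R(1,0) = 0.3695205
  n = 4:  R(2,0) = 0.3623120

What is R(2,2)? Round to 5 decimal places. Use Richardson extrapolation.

0.35990

R(1,1) = (4·0.3695205 − 0.3977923) / 3 = 0.3600966
R(2,1) = 0.3623120 + (0.3623120 − 0.3695205)/3 = 0.3599092
R(2,2) = (16·0.3599092 − 0.3600966) / 15 = 0.3598967
(Column j=1 coincides with Simpson's rule on the same nodes.)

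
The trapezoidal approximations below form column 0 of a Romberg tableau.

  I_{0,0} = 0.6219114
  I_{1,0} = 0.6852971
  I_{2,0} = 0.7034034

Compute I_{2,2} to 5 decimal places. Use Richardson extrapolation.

0.70964

Richardson extrapolation on the trapezoidal column (denominator 4−1=3):
I_{1,1} = 0.6852971 + (0.6852971 − 0.6219114)/3 = 0.7064257
I_{2,1} = (4·0.7034034 − 0.6852971) / 3 = 0.7094388
I_{2,2} = (16·0.7094388 − 0.7064257) / 15 = 0.7096397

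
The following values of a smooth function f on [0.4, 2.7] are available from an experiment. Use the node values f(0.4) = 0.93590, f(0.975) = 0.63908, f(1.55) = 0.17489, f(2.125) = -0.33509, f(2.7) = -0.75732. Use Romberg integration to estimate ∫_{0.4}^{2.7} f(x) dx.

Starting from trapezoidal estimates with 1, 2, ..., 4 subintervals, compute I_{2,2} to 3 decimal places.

0.334

I_{0,0} (trapezoid, 1 panel, h=2.3000): 0.20537
I_{1,0} (trapezoid, 2 panels, h=1.1500): 0.30381
I_{2,0} (trapezoid, 4 panels, h=0.5750): 0.32670
I_{1,1} = 0.30381 + (0.30381 − 0.20537)/3 = 0.33662
I_{2,1} = 0.32670 + (0.32670 − 0.30381)/3 = 0.33433
I_{2,2} = 0.33433 + (0.33433 − 0.33662)/15 = 0.33418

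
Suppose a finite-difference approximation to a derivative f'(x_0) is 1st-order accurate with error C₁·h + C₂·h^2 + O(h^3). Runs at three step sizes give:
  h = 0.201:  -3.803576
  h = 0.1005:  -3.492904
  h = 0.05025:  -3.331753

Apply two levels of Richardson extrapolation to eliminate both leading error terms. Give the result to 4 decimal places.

First eliminate the h term (factor 2^1 = 2):
  B₁ = (2·(-3.492904) − (-3.803576))/1 = -3.182232
  B₂ = (2·(-3.331753) − (-3.492904))/1 = -3.170602
Then eliminate the h^2 term (factor 2^2 = 4):
  (4·(-3.170602) − (-3.182232))/3 = -3.166725

-3.1667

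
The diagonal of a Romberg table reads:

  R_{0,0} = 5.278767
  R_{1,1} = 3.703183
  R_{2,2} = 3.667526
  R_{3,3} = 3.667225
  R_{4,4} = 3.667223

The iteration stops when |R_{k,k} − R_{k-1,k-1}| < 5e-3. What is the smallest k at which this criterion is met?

|R_{1,1} − R_{0,0}| = 1.575584 ≥ 5e-3
|R_{2,2} − R_{1,1}| = 0.035657 ≥ 5e-3
|R_{3,3} − R_{2,2}| = 0.000301 < 5e-3

k = 3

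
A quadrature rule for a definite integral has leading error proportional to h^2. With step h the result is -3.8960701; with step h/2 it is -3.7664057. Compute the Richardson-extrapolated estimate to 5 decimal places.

-3.72318

The leading error scales as h^2; refining by a factor of 2 reduces it by 2^2 = 4.
Extrapolated value = (4·A(h/2) − A(h)) / (4 − 1)
= (4·(-3.7664057) − (-3.8960701)) / 3
= -11.1695527 / 3 = -3.7231842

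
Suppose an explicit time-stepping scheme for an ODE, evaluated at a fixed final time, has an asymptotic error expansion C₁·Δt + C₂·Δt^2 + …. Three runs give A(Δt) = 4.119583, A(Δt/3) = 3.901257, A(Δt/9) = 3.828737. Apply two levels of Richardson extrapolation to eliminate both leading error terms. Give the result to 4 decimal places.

First eliminate the Δt term (factor 3^1 = 3):
  B₁ = (3·3.901257 − 4.119583)/2 = 3.792094
  B₂ = (3·3.828737 − 3.901257)/2 = 3.792477
Then eliminate the Δt^2 term (factor 3^2 = 9):
  (9·3.792477 − 3.792094)/8 = 3.792525

3.7925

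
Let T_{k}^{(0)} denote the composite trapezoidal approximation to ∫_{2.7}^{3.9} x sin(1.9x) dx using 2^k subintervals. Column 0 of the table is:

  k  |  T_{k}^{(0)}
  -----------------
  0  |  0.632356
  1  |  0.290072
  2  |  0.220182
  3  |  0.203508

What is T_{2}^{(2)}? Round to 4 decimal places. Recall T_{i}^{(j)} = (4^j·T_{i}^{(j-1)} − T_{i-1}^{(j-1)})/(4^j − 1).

0.1983

Richardson extrapolation on the trapezoidal column (denominator 4−1=3):
T_{1}^{(1)} = (4·0.290072 − 0.632356) / 3 = 0.175977
T_{2}^{(1)} = 0.220182 + (0.220182 − 0.290072)/3 = 0.196885
T_{2}^{(2)} = (16·0.196885 − 0.175977) / 15 = 0.198279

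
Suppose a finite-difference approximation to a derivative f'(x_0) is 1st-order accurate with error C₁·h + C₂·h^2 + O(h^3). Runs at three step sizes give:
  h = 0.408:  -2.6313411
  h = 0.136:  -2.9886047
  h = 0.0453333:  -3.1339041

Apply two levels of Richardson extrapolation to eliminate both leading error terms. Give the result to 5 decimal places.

First eliminate the h term (factor 3^1 = 3):
  B₁ = (3·(-2.9886047) − (-2.6313411))/2 = -3.1672365
  B₂ = (3·(-3.1339041) − (-2.9886047))/2 = -3.2065538
Then eliminate the h^2 term (factor 3^2 = 9):
  (9·(-3.2065538) − (-3.1672365))/8 = -3.2114685

-3.21147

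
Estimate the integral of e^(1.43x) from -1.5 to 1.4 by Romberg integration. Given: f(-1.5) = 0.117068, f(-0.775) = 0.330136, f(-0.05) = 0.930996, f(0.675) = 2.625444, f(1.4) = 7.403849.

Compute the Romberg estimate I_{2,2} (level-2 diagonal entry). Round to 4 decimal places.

5.1039

I_{0,0} (trapezoid, 1 panel, h=2.9000): 10.905330
I_{1,0} (trapezoid, 2 panels, h=1.4500): 6.802609
I_{2,0} (trapezoid, 4 panels, h=0.7250): 5.544100
I_{1,1} = 6.802609 + (6.802609 − 10.905330)/3 = 5.435035
I_{2,1} = 5.544100 + (5.544100 − 6.802609)/3 = 5.124597
I_{2,2} = 5.124597 + (5.124597 − 5.435035)/15 = 5.103901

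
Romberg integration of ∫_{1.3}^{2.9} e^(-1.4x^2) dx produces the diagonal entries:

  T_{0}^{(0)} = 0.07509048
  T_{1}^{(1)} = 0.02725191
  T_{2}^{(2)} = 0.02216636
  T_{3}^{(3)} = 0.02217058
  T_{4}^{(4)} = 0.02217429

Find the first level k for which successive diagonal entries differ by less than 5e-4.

k = 3

|T_{1}^{(1)} − T_{0}^{(0)}| = 0.04783857 ≥ 5e-4
|T_{2}^{(2)} − T_{1}^{(1)}| = 0.00508555 ≥ 5e-4
|T_{3}^{(3)} − T_{2}^{(2)}| = 0.00000422 < 5e-4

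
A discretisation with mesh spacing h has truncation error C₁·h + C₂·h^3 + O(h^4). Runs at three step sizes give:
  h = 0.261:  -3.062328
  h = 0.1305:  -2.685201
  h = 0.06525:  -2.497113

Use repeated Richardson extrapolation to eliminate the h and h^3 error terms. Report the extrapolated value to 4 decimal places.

First eliminate the h term (factor 2^1 = 2):
  B₁ = (2·(-2.685201) − (-3.062328))/1 = -2.308074
  B₂ = (2·(-2.497113) − (-2.685201))/1 = -2.309025
Then eliminate the h^3 term (factor 2^3 = 8):
  (8·(-2.309025) − (-2.308074))/7 = -2.309161

-2.3092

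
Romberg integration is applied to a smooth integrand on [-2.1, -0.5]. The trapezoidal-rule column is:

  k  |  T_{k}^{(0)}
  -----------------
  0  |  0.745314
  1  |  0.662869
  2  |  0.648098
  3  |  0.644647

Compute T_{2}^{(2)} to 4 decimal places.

T_{1}^{(1)} = 0.662869 + (0.662869 − 0.745314)/3 = 0.635387
T_{2}^{(1)} = (4·0.648098 − 0.662869) / 3 = 0.643174
T_{2}^{(2)} = (16·0.643174 − 0.635387) / 15 = 0.643693

0.6437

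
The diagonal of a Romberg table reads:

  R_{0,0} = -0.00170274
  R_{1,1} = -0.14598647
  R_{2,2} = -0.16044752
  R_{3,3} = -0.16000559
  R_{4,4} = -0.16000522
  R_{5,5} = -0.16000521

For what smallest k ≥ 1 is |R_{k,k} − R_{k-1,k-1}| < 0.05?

|R_{1,1} − R_{0,0}| = 0.14428373 ≥ 0.05
|R_{2,2} − R_{1,1}| = 0.01446105 < 0.05

k = 2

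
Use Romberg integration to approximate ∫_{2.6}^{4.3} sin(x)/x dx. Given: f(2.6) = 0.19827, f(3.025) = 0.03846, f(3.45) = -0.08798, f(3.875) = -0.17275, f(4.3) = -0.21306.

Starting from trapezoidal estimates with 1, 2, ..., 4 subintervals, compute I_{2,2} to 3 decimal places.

-0.103

I_{0,0} (trapezoid, 1 panel, h=1.7000): -0.01257
I_{1,0} (trapezoid, 2 panels, h=0.8500): -0.08107
I_{2,0} (trapezoid, 4 panels, h=0.4250): -0.09761
I_{1,1} = -0.08107 + (-0.08107 − (-0.01257))/3 = -0.10390
I_{2,1} = -0.09761 + (-0.09761 − (-0.08107))/3 = -0.10312
I_{2,2} = -0.10312 + (-0.10312 − (-0.10390))/15 = -0.10307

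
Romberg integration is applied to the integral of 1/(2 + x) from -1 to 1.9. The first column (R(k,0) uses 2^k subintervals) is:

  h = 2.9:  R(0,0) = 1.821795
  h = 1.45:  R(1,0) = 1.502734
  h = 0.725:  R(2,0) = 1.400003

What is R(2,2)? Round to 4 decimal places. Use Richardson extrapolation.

Richardson extrapolation on the trapezoidal column (denominator 4−1=3):
R(1,1) = 1.502734 + (1.502734 − 1.821795)/3 = 1.396380
R(2,1) = (4·1.400003 − 1.502734) / 3 = 1.365759
R(2,2) = 1.365759 + (1.365759 − 1.396380)/15 = 1.363718

1.3637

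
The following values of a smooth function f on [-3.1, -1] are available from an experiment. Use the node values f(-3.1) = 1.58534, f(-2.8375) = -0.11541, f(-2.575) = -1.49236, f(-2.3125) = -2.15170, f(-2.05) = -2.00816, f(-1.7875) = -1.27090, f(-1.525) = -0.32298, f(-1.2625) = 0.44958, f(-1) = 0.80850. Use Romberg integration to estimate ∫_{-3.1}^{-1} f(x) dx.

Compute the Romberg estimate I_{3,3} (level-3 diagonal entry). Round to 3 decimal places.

-1.540

I_{0,0} (trapezoid, 1 panel, h=2.1000): 2.51353
I_{1,0} (trapezoid, 2 panels, h=1.0500): -0.85180
I_{2,0} (trapezoid, 4 panels, h=0.5250): -1.37895
I_{3,0} (trapezoid, 8 panels, h=0.2625): -1.50019
I_{1,1} = -0.85180 + (-0.85180 − 2.51353)/3 = -1.97358
I_{2,1} = -1.37895 + (-1.37895 − (-0.85180))/3 = -1.55467
I_{3,1} = -1.50019 + (-1.50019 − (-1.37895))/3 = -1.54060
I_{2,2} = -1.55467 + (-1.55467 − (-1.97358))/15 = -1.52674
I_{3,2} = -1.54060 + (-1.54060 − (-1.55467))/15 = -1.53966
I_{3,3} = -1.53966 + (-1.53966 − (-1.52674))/63 = -1.53987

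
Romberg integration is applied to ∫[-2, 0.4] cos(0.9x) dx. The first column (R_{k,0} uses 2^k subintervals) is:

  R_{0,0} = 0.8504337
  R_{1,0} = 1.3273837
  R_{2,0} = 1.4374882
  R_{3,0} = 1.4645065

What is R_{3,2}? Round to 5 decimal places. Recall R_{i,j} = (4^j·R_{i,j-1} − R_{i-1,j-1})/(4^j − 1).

1.47347

Richardson extrapolation on the trapezoidal column (denominator 4−1=3):
R_{2,1} = (4·1.4374882 − 1.3273837) / 3 = 1.4741897
R_{3,1} = 1.4645065 + (1.4645065 − 1.4374882)/3 = 1.4735126
R_{3,2} = 1.4735126 + (1.4735126 − 1.4741897)/15 = 1.4734675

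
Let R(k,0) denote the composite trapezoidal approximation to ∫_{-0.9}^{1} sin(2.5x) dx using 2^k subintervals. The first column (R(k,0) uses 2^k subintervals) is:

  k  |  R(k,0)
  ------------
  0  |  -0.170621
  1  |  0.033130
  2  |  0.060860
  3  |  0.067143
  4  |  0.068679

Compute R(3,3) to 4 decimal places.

Richardson extrapolation on the trapezoidal column (denominator 4−1=3):
R(1,1) = 0.033130 + (0.033130 − (-0.170621))/3 = 0.101047
R(2,1) = (4·0.060860 − 0.033130) / 3 = 0.070103
R(3,1) = (4·0.067143 − 0.060860) / 3 = 0.069237
R(2,2) = (16·0.070103 − 0.101047) / 15 = 0.068040
R(3,2) = (16·0.069237 − 0.070103) / 15 = 0.069179
R(3,3) = 0.069179 + (0.069179 − 0.068040)/63 = 0.069197

0.0692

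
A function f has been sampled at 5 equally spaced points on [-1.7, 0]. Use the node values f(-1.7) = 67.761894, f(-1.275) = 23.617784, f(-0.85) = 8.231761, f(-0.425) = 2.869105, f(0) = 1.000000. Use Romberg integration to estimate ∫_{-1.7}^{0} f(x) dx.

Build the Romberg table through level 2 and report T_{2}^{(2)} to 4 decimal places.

T_{0}^{(0)} (trapezoid, 1 panel, h=1.7000): 58.447610
T_{1}^{(0)} (trapezoid, 2 panels, h=0.8500): 36.220802
T_{2}^{(0)} (trapezoid, 4 panels, h=0.4250): 29.367329
T_{1}^{(1)} = 36.220802 + (36.220802 − 58.447610)/3 = 28.811866
T_{2}^{(1)} = 29.367329 + (29.367329 − 36.220802)/3 = 27.082838
T_{2}^{(2)} = 27.082838 + (27.082838 − 28.811866)/15 = 26.967569

26.9676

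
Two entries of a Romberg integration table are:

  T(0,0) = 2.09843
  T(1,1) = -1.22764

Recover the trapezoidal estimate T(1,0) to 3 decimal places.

From T(1,1) = (4·T(1,0) − T(0,0))/3, solve for T(1,0):
4·T(1,0) = 3·(-1.22764) + 2.09843 = -1.58449
T(1,0) = -0.39612

-0.396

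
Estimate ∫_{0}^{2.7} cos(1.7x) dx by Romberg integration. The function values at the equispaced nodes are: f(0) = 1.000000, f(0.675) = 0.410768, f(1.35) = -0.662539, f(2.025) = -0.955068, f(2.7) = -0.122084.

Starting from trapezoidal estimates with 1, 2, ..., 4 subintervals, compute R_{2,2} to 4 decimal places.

-0.5767

R_{0,0} (trapezoid, 1 panel, h=2.7000): 1.185187
R_{1,0} (trapezoid, 2 panels, h=1.3500): -0.301834
R_{2,0} (trapezoid, 4 panels, h=0.6750): -0.518320
R_{1,1} = -0.301834 + (-0.301834 − 1.185187)/3 = -0.797508
R_{2,1} = -0.518320 + (-0.518320 − (-0.301834))/3 = -0.590482
R_{2,2} = -0.590482 + (-0.590482 − (-0.797508))/15 = -0.576680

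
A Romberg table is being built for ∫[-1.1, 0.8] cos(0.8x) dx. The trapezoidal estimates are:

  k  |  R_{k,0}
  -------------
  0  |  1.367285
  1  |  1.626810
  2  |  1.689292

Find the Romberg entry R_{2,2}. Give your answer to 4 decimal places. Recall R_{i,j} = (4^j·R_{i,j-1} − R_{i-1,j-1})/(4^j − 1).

Richardson extrapolation on the trapezoidal column (denominator 4−1=3):
R_{1,1} = (4·1.626810 − 1.367285) / 3 = 1.713318
R_{2,1} = 1.689292 + (1.689292 − 1.626810)/3 = 1.710119
R_{2,2} = 1.710119 + (1.710119 − 1.713318)/15 = 1.709906

1.7099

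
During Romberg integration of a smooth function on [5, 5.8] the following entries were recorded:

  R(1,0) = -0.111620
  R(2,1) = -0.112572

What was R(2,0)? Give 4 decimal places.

-0.1123

From R(2,1) = (4·R(2,0) − R(1,0))/3, solve for R(2,0):
4·R(2,0) = 3·(-0.112572) + (-0.111620) = -0.449336
R(2,0) = -0.112334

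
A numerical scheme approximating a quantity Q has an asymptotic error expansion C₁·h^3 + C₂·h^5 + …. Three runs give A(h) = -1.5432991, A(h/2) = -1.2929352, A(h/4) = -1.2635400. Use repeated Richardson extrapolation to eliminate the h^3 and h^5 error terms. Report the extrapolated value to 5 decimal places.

-1.25941

First eliminate the h^3 term (factor 2^3 = 8):
  B₁ = (8·(-1.2929352) − (-1.5432991))/7 = -1.2571689
  B₂ = (8·(-1.2635400) − (-1.2929352))/7 = -1.2593407
Then eliminate the h^5 term (factor 2^5 = 32):
  (32·(-1.2593407) − (-1.2571689))/31 = -1.2594108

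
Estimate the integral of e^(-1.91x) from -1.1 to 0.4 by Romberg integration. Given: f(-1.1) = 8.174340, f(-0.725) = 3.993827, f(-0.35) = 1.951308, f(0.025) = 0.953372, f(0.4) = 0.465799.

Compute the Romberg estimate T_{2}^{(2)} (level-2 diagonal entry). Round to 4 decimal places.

T_{0}^{(0)} (trapezoid, 1 panel, h=1.5000): 6.480104
T_{1}^{(0)} (trapezoid, 2 panels, h=0.7500): 4.703533
T_{2}^{(0)} (trapezoid, 4 panels, h=0.3750): 4.206966
T_{1}^{(1)} = 4.703533 + (4.703533 − 6.480104)/3 = 4.111343
T_{2}^{(1)} = 4.206966 + (4.206966 − 4.703533)/3 = 4.041444
T_{2}^{(2)} = 4.041444 + (4.041444 − 4.111343)/15 = 4.036784

4.0368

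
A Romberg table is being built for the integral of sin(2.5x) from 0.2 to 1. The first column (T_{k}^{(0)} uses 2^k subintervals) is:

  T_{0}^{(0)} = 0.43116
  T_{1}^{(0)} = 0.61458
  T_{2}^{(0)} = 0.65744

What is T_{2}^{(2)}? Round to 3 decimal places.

Richardson extrapolation on the trapezoidal column (denominator 4−1=3):
T_{1}^{(1)} = (4·0.61458 − 0.43116) / 3 = 0.67572
T_{2}^{(1)} = 0.65744 + (0.65744 − 0.61458)/3 = 0.67173
T_{2}^{(2)} = 0.67173 + (0.67173 − 0.67572)/15 = 0.67146
(Column j=1 coincides with Simpson's rule on the same nodes.)

0.671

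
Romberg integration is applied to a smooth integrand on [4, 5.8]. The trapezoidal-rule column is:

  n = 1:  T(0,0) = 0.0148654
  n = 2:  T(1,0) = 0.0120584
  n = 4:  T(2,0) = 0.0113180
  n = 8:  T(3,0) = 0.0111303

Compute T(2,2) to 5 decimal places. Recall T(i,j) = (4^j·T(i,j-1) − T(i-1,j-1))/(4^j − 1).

0.01107

T(1,1) = 0.0120584 + (0.0120584 − 0.0148654)/3 = 0.0111227
T(2,1) = 0.0113180 + (0.0113180 − 0.0120584)/3 = 0.0110712
T(2,2) = 0.0110712 + (0.0110712 − 0.0111227)/15 = 0.0110678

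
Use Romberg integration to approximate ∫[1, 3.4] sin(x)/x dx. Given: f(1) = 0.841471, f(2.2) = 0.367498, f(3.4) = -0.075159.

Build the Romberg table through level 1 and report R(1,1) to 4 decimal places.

0.8945

R(0,0) (trapezoid, 1 panel, h=2.4000): 0.919574
R(1,0) (trapezoid, 2 panels, h=1.2000): 0.900785
R(1,1) = 0.900785 + (0.900785 − 0.919574)/3 = 0.894522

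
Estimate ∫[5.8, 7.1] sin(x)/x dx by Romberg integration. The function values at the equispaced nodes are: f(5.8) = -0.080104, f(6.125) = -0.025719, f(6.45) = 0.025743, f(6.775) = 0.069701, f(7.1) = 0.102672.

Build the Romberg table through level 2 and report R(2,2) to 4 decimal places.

R(0,0) (trapezoid, 1 panel, h=1.3000): 0.014669
R(1,0) (trapezoid, 2 panels, h=0.6500): 0.024068
R(2,0) (trapezoid, 4 panels, h=0.3250): 0.026328
R(1,1) = 0.024068 + (0.024068 − 0.014669)/3 = 0.027201
R(2,1) = 0.026328 + (0.026328 − 0.024068)/3 = 0.027081
R(2,2) = 0.027081 + (0.027081 − 0.027201)/15 = 0.027073

0.0271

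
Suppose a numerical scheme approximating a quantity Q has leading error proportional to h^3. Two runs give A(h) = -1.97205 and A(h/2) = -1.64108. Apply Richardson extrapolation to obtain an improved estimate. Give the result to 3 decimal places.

The leading error scales as h^3; refining by a factor of 2 reduces it by 2^3 = 8.
Extrapolated value = (8·A(h/2) − A(h)) / (8 − 1)
= (8·(-1.64108) − (-1.97205)) / 7
= -11.15659 / 7 = -1.59380

-1.594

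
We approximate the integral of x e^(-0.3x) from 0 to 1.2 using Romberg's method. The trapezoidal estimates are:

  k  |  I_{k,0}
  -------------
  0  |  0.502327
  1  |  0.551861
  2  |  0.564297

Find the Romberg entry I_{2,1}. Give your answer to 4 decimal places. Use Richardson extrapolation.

0.5684

Richardson extrapolation on the trapezoidal column (denominator 4−1=3):
I_{2,1} = (4·0.564297 − 0.551861) / 3 = 0.568442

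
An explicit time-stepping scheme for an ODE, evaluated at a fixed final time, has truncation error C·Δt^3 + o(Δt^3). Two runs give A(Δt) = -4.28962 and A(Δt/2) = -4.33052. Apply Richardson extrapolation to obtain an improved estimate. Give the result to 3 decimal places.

-4.336

The leading error scales as Δt^3; refining by a factor of 2 reduces it by 2^3 = 8.
Extrapolated value = (8·A(Δt/2) − A(Δt)) / (8 − 1)
= (8·(-4.33052) − (-4.28962)) / 7
= -30.35454 / 7 = -4.33636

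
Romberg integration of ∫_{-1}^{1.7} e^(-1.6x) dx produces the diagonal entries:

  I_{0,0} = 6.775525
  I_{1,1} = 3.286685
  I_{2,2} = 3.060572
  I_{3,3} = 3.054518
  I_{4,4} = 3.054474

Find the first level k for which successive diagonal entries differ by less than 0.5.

k = 2

|I_{1,1} − I_{0,0}| = 3.488840 ≥ 0.5
|I_{2,2} − I_{1,1}| = 0.226113 < 0.5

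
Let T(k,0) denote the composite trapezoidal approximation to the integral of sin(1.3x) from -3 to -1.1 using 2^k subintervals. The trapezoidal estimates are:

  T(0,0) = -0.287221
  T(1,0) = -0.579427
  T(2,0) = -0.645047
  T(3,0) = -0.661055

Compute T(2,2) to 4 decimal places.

-0.6663

Richardson extrapolation on the trapezoidal column (denominator 4−1=3):
T(1,1) = -0.579427 + (-0.579427 − (-0.287221))/3 = -0.676829
T(2,1) = (4·(-0.645047) − (-0.579427)) / 3 = -0.666920
T(2,2) = -0.666920 + (-0.666920 − (-0.676829))/15 = -0.666259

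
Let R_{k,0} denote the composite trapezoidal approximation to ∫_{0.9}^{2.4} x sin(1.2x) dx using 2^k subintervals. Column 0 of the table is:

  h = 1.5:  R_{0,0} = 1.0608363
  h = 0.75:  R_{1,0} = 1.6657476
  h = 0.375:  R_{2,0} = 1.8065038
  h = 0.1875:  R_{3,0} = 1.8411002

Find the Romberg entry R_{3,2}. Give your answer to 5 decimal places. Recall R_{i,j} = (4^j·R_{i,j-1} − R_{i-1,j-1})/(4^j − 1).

R_{2,1} = 1.8065038 + (1.8065038 − 1.6657476)/3 = 1.8534225
R_{3,1} = 1.8411002 + (1.8411002 − 1.8065038)/3 = 1.8526323
R_{3,2} = (16·1.8526323 − 1.8534225) / 15 = 1.8525796

1.85258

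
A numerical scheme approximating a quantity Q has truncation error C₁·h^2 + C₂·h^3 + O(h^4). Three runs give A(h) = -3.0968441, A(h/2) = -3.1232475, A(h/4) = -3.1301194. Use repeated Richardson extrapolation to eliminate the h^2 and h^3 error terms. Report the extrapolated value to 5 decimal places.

First eliminate the h^2 term (factor 2^2 = 4):
  B₁ = (4·(-3.1232475) − (-3.0968441))/3 = -3.1320486
  B₂ = (4·(-3.1301194) − (-3.1232475))/3 = -3.1324100
Then eliminate the h^3 term (factor 2^3 = 8):
  (8·(-3.1324100) − (-3.1320486))/7 = -3.1324616

-3.13246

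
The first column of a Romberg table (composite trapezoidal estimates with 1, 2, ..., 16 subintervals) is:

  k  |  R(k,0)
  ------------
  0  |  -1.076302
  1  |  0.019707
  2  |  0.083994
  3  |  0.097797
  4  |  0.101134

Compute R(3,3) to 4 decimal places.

0.1024

R(1,1) = 0.019707 + (0.019707 − (-1.076302))/3 = 0.385043
R(2,1) = (4·0.083994 − 0.019707) / 3 = 0.105423
R(3,1) = 0.097797 + (0.097797 − 0.083994)/3 = 0.102398
R(2,2) = (16·0.105423 − 0.385043) / 15 = 0.086782
R(3,2) = 0.102398 + (0.102398 − 0.105423)/15 = 0.102196
R(3,3) = 0.102196 + (0.102196 − 0.086782)/63 = 0.102441
(Column j=1 coincides with Simpson's rule on the same nodes.)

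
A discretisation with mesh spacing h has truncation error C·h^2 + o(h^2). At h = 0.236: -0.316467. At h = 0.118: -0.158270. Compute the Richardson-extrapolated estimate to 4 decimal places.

-0.1055

The leading error scales as h^2; refining by a factor of 2 reduces it by 2^2 = 4.
Extrapolated value = (4·A(h/2) − A(h)) / (4 − 1)
= (4·(-0.158270) − (-0.316467)) / 3
= -0.316613 / 3 = -0.105538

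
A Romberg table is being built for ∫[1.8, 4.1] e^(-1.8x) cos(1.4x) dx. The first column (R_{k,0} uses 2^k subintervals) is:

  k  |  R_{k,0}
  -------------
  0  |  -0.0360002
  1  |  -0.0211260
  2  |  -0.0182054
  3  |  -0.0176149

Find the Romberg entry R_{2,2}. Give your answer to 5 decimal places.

-0.01730

Richardson extrapolation on the trapezoidal column (denominator 4−1=3):
R_{1,1} = -0.0211260 + (-0.0211260 − (-0.0360002))/3 = -0.0161679
R_{2,1} = (4·(-0.0182054) − (-0.0211260)) / 3 = -0.0172319
R_{2,2} = (16·(-0.0172319) − (-0.0161679)) / 15 = -0.0173028
(Column j=1 coincides with Simpson's rule on the same nodes.)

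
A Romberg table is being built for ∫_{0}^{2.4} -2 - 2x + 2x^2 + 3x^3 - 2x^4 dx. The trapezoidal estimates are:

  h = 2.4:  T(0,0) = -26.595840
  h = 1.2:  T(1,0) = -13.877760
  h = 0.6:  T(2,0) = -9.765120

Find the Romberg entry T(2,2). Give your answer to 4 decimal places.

-8.3113

Richardson extrapolation on the trapezoidal column (denominator 4−1=3):
T(1,1) = -13.877760 + (-13.877760 − (-26.595840))/3 = -9.638400
T(2,1) = (4·(-9.765120) − (-13.877760)) / 3 = -8.394240
T(2,2) = (16·(-8.394240) − (-9.638400)) / 15 = -8.311296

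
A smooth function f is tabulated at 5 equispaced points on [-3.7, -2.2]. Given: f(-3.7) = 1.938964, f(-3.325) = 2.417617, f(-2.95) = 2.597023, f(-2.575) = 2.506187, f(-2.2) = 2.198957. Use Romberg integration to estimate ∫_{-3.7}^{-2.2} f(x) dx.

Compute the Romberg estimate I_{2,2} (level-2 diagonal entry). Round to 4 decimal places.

I_{0,0} (trapezoid, 1 panel, h=1.5000): 3.103441
I_{1,0} (trapezoid, 2 panels, h=0.7500): 3.499488
I_{2,0} (trapezoid, 4 panels, h=0.3750): 3.596170
I_{1,1} = 3.499488 + (3.499488 − 3.103441)/3 = 3.631504
I_{2,1} = 3.596170 + (3.596170 − 3.499488)/3 = 3.628397
I_{2,2} = 3.628397 + (3.628397 − 3.631504)/15 = 3.628190

3.6282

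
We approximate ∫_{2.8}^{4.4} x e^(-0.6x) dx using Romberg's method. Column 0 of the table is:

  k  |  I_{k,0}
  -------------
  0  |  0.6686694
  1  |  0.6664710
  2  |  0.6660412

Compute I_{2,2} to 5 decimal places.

0.66591

Richardson extrapolation on the trapezoidal column (denominator 4−1=3):
I_{1,1} = 0.6664710 + (0.6664710 − 0.6686694)/3 = 0.6657382
I_{2,1} = 0.6660412 + (0.6660412 − 0.6664710)/3 = 0.6658979
I_{2,2} = 0.6658979 + (0.6658979 − 0.6657382)/15 = 0.6659085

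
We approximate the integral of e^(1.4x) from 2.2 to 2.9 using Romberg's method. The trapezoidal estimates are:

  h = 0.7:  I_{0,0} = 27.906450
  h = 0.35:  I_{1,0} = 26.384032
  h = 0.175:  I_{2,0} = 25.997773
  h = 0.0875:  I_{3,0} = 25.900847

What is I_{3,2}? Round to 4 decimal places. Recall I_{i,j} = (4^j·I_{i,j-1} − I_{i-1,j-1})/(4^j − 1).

25.8685

I_{2,1} = (4·25.997773 − 26.384032) / 3 = 25.869020
I_{3,1} = 25.900847 + (25.900847 − 25.997773)/3 = 25.868538
I_{3,2} = (16·25.868538 − 25.869020) / 15 = 25.868506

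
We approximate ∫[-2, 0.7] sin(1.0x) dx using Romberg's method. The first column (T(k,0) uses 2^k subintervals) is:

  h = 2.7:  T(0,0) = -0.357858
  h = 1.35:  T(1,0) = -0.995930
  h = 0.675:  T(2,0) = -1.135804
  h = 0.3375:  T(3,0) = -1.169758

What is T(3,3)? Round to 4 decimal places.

-1.1810

Richardson extrapolation on the trapezoidal column (denominator 4−1=3):
T(1,1) = (4·(-0.995930) − (-0.357858)) / 3 = -1.208621
T(2,1) = -1.135804 + (-1.135804 − (-0.995930))/3 = -1.182429
T(3,1) = (4·(-1.169758) − (-1.135804)) / 3 = -1.181076
T(2,2) = -1.182429 + (-1.182429 − (-1.208621))/15 = -1.180683
T(3,2) = -1.181076 + (-1.181076 − (-1.182429))/15 = -1.180986
T(3,3) = (64·(-1.180986) − (-1.180683)) / 63 = -1.180991
(Column j=1 coincides with Simpson's rule on the same nodes.)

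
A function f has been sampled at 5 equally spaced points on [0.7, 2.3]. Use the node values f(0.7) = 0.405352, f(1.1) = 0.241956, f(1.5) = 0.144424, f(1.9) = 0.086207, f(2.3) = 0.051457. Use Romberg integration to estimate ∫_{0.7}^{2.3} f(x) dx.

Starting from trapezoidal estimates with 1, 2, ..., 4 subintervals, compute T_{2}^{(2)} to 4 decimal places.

T_{0}^{(0)} (trapezoid, 1 panel, h=1.6000): 0.365447
T_{1}^{(0)} (trapezoid, 2 panels, h=0.8000): 0.298263
T_{2}^{(0)} (trapezoid, 4 panels, h=0.4000): 0.280397
T_{1}^{(1)} = 0.298263 + (0.298263 − 0.365447)/3 = 0.275868
T_{2}^{(1)} = 0.280397 + (0.280397 − 0.298263)/3 = 0.274442
T_{2}^{(2)} = 0.274442 + (0.274442 − 0.275868)/15 = 0.274347

0.2743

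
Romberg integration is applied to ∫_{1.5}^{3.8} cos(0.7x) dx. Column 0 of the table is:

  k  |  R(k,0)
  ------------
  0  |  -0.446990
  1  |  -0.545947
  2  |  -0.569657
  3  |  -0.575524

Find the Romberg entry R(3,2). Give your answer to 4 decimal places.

Richardson extrapolation on the trapezoidal column (denominator 4−1=3):
R(2,1) = -0.569657 + (-0.569657 − (-0.545947))/3 = -0.577560
R(3,1) = -0.575524 + (-0.575524 − (-0.569657))/3 = -0.577480
R(3,2) = -0.577480 + (-0.577480 − (-0.577560))/15 = -0.577475
(Column j=1 coincides with Simpson's rule on the same nodes.)

-0.5775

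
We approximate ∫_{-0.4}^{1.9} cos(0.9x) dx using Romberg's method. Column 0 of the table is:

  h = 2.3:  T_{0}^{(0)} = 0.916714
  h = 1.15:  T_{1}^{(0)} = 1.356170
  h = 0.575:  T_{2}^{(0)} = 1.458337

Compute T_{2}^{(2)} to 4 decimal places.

Richardson extrapolation on the trapezoidal column (denominator 4−1=3):
T_{1}^{(1)} = 1.356170 + (1.356170 − 0.916714)/3 = 1.502655
T_{2}^{(1)} = 1.458337 + (1.458337 − 1.356170)/3 = 1.492393
T_{2}^{(2)} = (16·1.492393 − 1.502655) / 15 = 1.491709

1.4917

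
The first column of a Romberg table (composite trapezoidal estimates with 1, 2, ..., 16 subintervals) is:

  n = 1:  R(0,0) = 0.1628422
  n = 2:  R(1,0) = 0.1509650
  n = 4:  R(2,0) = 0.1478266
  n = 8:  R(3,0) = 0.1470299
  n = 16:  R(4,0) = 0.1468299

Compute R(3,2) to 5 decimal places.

R(2,1) = 0.1478266 + (0.1478266 − 0.1509650)/3 = 0.1467805
R(3,1) = (4·0.1470299 − 0.1478266) / 3 = 0.1467643
R(3,2) = 0.1467643 + (0.1467643 − 0.1467805)/15 = 0.1467632

0.14676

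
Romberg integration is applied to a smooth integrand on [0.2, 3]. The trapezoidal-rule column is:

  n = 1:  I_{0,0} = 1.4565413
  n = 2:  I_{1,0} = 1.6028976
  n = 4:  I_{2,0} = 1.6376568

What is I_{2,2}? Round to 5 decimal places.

Richardson extrapolation on the trapezoidal column (denominator 4−1=3):
I_{1,1} = (4·1.6028976 − 1.4565413) / 3 = 1.6516830
I_{2,1} = 1.6376568 + (1.6376568 − 1.6028976)/3 = 1.6492432
I_{2,2} = 1.6492432 + (1.6492432 − 1.6516830)/15 = 1.6490805
(Column j=1 coincides with Simpson's rule on the same nodes.)

1.64908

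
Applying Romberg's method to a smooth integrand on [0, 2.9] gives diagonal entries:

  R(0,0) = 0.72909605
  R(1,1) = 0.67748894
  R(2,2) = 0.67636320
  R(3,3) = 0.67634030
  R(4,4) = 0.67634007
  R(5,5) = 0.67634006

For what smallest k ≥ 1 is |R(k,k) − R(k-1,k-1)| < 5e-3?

k = 2

|R(1,1) − R(0,0)| = 0.05160711 ≥ 5e-3
|R(2,2) − R(1,1)| = 0.00112574 < 5e-3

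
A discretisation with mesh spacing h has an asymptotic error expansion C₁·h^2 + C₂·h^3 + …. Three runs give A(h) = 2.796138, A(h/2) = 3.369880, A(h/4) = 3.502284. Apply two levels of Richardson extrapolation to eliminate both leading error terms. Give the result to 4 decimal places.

First eliminate the h^2 term (factor 2^2 = 4):
  B₁ = (4·3.369880 − 2.796138)/3 = 3.561127
  B₂ = (4·3.502284 − 3.369880)/3 = 3.546419
Then eliminate the h^3 term (factor 2^3 = 8):
  (8·3.546419 − 3.561127)/7 = 3.544318

3.5443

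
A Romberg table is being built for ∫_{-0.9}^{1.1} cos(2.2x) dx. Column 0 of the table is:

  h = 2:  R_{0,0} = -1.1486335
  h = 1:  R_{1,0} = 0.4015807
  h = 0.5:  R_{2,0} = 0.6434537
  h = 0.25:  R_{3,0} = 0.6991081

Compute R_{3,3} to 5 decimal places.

0.71733

Richardson extrapolation on the trapezoidal column (denominator 4−1=3):
R_{1,1} = 0.4015807 + (0.4015807 − (-1.1486335))/3 = 0.9183188
R_{2,1} = 0.6434537 + (0.6434537 − 0.4015807)/3 = 0.7240780
R_{3,1} = (4·0.6991081 − 0.6434537) / 3 = 0.7176596
R_{2,2} = (16·0.7240780 − 0.9183188) / 15 = 0.7111286
R_{3,2} = 0.7176596 + (0.7176596 − 0.7240780)/15 = 0.7172317
R_{3,3} = (64·0.7172317 − 0.7111286) / 63 = 0.7173286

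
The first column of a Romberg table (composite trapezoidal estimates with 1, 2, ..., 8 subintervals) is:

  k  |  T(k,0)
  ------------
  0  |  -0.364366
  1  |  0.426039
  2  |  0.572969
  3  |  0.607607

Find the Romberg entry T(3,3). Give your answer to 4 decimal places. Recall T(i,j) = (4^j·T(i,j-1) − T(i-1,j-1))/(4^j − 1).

T(1,1) = (4·0.426039 − (-0.364366)) / 3 = 0.689507
T(2,1) = 0.572969 + (0.572969 − 0.426039)/3 = 0.621946
T(3,1) = (4·0.607607 − 0.572969) / 3 = 0.619153
T(2,2) = (16·0.621946 − 0.689507) / 15 = 0.617442
T(3,2) = 0.619153 + (0.619153 − 0.621946)/15 = 0.618967
T(3,3) = 0.618967 + (0.618967 − 0.617442)/63 = 0.618991

0.6190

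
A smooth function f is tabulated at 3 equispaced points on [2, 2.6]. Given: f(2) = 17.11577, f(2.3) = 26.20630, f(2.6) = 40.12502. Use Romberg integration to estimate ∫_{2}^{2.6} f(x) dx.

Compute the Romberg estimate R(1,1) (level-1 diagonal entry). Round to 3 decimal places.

16.207

R(0,0) (trapezoid, 1 panel, h=0.6000): 17.17224
R(1,0) (trapezoid, 2 panels, h=0.3000): 16.44801
R(1,1) = 16.44801 + (16.44801 − 17.17224)/3 = 16.20660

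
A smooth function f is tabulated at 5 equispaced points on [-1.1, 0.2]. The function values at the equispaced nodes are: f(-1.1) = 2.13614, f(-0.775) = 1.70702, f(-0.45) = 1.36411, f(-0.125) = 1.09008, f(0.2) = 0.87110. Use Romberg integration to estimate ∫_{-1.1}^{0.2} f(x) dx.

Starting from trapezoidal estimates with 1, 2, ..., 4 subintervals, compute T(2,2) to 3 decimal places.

T(0,0) (trapezoid, 1 panel, h=1.3000): 1.95471
T(1,0) (trapezoid, 2 panels, h=0.6500): 1.86402
T(2,0) (trapezoid, 4 panels, h=0.3250): 1.84107
T(1,1) = 1.86402 + (1.86402 − 1.95471)/3 = 1.83379
T(2,1) = 1.84107 + (1.84107 − 1.86402)/3 = 1.83342
T(2,2) = 1.83342 + (1.83342 − 1.83379)/15 = 1.83340

1.833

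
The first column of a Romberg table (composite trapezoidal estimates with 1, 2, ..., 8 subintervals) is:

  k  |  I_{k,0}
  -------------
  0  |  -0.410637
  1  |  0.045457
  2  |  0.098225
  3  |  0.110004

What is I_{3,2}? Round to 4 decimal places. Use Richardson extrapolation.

0.1138

I_{2,1} = (4·0.098225 − 0.045457) / 3 = 0.115814
I_{3,1} = (4·0.110004 − 0.098225) / 3 = 0.113930
I_{3,2} = 0.113930 + (0.113930 − 0.115814)/15 = 0.113804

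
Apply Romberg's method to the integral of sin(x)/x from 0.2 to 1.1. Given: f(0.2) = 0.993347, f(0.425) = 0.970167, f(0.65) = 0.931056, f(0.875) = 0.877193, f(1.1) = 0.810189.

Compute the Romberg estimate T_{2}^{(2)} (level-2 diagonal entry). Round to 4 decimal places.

T_{0}^{(0)} (trapezoid, 1 panel, h=0.9000): 0.811591
T_{1}^{(0)} (trapezoid, 2 panels, h=0.4500): 0.824771
T_{2}^{(0)} (trapezoid, 4 panels, h=0.2250): 0.828041
T_{1}^{(1)} = 0.824771 + (0.824771 − 0.811591)/3 = 0.829164
T_{2}^{(1)} = 0.828041 + (0.828041 − 0.824771)/3 = 0.829131
T_{2}^{(2)} = 0.829131 + (0.829131 − 0.829164)/15 = 0.829129

0.8291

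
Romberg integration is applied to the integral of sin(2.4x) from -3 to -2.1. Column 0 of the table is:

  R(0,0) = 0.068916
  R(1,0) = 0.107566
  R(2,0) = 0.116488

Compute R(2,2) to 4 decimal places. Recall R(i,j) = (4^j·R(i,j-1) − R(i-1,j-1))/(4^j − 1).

Richardson extrapolation on the trapezoidal column (denominator 4−1=3):
R(1,1) = (4·0.107566 − 0.068916) / 3 = 0.120449
R(2,1) = (4·0.116488 − 0.107566) / 3 = 0.119462
R(2,2) = (16·0.119462 − 0.120449) / 15 = 0.119396

0.1194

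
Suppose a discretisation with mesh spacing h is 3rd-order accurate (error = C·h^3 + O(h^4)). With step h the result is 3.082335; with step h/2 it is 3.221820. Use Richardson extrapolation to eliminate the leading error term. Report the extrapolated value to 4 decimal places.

The leading error scales as h^3; refining by a factor of 2 reduces it by 2^3 = 8.
Extrapolated value = (8·A(h/2) − A(h)) / (8 − 1)
= (8·3.221820 − 3.082335) / 7
= 22.692225 / 7 = 3.241746

3.2417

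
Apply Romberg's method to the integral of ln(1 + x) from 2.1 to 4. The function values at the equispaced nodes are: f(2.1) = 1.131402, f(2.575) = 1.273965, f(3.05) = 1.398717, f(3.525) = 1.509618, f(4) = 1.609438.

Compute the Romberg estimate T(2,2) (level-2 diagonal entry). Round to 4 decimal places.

2.6398

T(0,0) (trapezoid, 1 panel, h=1.9000): 2.603798
T(1,0) (trapezoid, 2 panels, h=0.9500): 2.630680
T(2,0) (trapezoid, 4 panels, h=0.4750): 2.637542
T(1,1) = 2.630680 + (2.630680 − 2.603798)/3 = 2.639641
T(2,1) = 2.637542 + (2.637542 − 2.630680)/3 = 2.639829
T(2,2) = 2.639829 + (2.639829 − 2.639641)/15 = 2.639842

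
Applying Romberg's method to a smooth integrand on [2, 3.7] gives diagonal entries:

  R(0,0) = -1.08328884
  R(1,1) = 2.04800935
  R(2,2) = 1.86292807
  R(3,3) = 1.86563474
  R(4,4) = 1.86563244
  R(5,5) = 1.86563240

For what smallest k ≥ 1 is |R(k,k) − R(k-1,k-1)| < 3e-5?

k = 4

|R(1,1) − R(0,0)| = 3.13129819 ≥ 3e-5
|R(2,2) − R(1,1)| = 0.18508128 ≥ 3e-5
|R(3,3) − R(2,2)| = 0.00270667 ≥ 3e-5
|R(4,4) − R(3,3)| = 0.00000230 < 3e-5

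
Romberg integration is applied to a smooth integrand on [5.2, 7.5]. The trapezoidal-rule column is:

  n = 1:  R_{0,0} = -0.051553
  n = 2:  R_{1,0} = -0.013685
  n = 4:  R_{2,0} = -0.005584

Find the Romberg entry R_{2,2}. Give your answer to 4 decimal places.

-0.0030

R_{1,1} = -0.013685 + (-0.013685 − (-0.051553))/3 = -0.001062
R_{2,1} = (4·(-0.005584) − (-0.013685)) / 3 = -0.002884
R_{2,2} = -0.002884 + (-0.002884 − (-0.001062))/15 = -0.003005
(Column j=1 coincides with Simpson's rule on the same nodes.)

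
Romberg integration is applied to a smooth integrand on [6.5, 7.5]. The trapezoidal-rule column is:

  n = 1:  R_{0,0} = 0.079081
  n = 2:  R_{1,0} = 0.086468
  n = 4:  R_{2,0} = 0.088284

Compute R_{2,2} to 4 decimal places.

0.0889

R_{1,1} = (4·0.086468 − 0.079081) / 3 = 0.088930
R_{2,1} = 0.088284 + (0.088284 − 0.086468)/3 = 0.088889
R_{2,2} = 0.088889 + (0.088889 − 0.088930)/15 = 0.088886
(Column j=1 coincides with Simpson's rule on the same nodes.)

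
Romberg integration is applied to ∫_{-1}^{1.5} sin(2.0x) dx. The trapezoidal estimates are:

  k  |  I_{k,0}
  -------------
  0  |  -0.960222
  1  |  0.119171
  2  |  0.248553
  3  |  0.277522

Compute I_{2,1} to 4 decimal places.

0.2917

Richardson extrapolation on the trapezoidal column (denominator 4−1=3):
I_{2,1} = 0.248553 + (0.248553 − 0.119171)/3 = 0.291680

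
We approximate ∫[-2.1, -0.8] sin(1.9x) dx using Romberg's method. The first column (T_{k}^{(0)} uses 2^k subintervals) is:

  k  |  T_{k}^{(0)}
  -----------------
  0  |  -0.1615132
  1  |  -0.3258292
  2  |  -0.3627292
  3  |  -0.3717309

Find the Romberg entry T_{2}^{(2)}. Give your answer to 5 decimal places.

-0.37466

T_{1}^{(1)} = (4·(-0.3258292) − (-0.1615132)) / 3 = -0.3806012
T_{2}^{(1)} = -0.3627292 + (-0.3627292 − (-0.3258292))/3 = -0.3750292
T_{2}^{(2)} = (16·(-0.3750292) − (-0.3806012)) / 15 = -0.3746577
(Column j=1 coincides with Simpson's rule on the same nodes.)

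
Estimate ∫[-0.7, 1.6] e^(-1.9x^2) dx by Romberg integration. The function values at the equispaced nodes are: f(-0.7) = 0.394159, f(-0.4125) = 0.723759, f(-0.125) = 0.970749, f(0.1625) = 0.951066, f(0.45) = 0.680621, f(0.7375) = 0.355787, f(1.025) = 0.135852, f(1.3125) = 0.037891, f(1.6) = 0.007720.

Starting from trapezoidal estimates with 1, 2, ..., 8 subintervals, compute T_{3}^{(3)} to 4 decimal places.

1.1730

T_{0}^{(0)} (trapezoid, 1 panel, h=2.3000): 0.462161
T_{1}^{(0)} (trapezoid, 2 panels, h=1.1500): 1.013795
T_{2}^{(0)} (trapezoid, 4 panels, h=0.5750): 1.143193
T_{3}^{(0)} (trapezoid, 8 panels, h=0.2875): 1.166291
T_{1}^{(1)} = 1.013795 + (1.013795 − 0.462161)/3 = 1.197673
T_{2}^{(1)} = 1.143193 + (1.143193 − 1.013795)/3 = 1.186326
T_{3}^{(1)} = 1.166291 + (1.166291 − 1.143193)/3 = 1.173990
T_{2}^{(2)} = 1.186326 + (1.186326 − 1.197673)/15 = 1.185570
T_{3}^{(2)} = 1.173990 + (1.173990 − 1.186326)/15 = 1.173168
T_{3}^{(3)} = 1.173168 + (1.173168 − 1.185570)/63 = 1.172971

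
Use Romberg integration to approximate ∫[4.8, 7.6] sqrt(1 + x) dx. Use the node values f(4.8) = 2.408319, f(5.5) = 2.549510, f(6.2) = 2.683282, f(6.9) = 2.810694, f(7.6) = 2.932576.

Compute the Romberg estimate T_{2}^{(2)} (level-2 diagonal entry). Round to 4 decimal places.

T_{0}^{(0)} (trapezoid, 1 panel, h=2.8000): 7.477253
T_{1}^{(0)} (trapezoid, 2 panels, h=1.4000): 7.495221
T_{2}^{(0)} (trapezoid, 4 panels, h=0.7000): 7.499753
T_{1}^{(1)} = 7.495221 + (7.495221 − 7.477253)/3 = 7.501210
T_{2}^{(1)} = 7.499753 + (7.499753 − 7.495221)/3 = 7.501264
T_{2}^{(2)} = 7.501264 + (7.501264 − 7.501210)/15 = 7.501268

7.5013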